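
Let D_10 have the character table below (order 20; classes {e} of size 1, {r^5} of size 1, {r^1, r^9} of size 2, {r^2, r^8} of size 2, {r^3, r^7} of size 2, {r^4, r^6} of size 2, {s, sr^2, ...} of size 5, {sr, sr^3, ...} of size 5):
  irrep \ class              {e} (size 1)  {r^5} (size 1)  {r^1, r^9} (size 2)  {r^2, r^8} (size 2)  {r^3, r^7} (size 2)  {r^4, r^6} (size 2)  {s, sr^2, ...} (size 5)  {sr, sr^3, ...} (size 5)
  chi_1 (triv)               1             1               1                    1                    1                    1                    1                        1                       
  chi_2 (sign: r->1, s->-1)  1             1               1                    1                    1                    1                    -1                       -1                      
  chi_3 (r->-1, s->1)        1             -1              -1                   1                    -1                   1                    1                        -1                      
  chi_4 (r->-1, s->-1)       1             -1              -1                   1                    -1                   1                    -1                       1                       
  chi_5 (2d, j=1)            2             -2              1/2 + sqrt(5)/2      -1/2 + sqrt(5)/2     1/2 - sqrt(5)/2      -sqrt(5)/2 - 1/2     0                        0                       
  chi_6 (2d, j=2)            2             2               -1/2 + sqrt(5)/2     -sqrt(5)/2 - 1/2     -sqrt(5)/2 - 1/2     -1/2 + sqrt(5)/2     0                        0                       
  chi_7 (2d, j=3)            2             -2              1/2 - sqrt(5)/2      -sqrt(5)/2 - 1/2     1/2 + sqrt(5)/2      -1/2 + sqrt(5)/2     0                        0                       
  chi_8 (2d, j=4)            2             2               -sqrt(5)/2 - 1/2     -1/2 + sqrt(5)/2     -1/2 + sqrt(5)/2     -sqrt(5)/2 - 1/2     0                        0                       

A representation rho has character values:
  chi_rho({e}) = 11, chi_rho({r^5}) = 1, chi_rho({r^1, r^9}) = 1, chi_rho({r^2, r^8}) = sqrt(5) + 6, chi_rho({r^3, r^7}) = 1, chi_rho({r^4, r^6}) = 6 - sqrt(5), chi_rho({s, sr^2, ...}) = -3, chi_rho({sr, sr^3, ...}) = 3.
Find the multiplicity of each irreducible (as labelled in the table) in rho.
Multiplicities: chi_1: 2, chi_2: 2, chi_3: 0, chi_4: 3, chi_5: 1, chi_6: 0, chi_7: 0, chi_8: 1.

Working: Use <chi_rho, chi> = (1/|G|) sum_C |C| * chi_rho(C) * conj(chi(C)) with |G| = 20 for each irreducible chi in the table:
  <chi_rho, chi_1> = (1/20)[1*(11)*conj(1) + 1*(1)*conj(1) + 2*(1)*conj(1) + 2*(sqrt(5) + 6)*conj(1) + 2*(1)*conj(1) + 2*(6 - sqrt(5))*conj(1) + 5*(-3)*conj(1) + 5*(3)*conj(1)]
      = (1/20)[(11) + (1) + (2) + (2*sqrt(5) + 12) + (2) + (12 - 2*sqrt(5)) + (-15) + (15)] = 40/20 = 2
  <chi_rho, chi_2> = (1/20)[1*(11)*conj(1) + 1*(1)*conj(1) + 2*(1)*conj(1) + 2*(sqrt(5) + 6)*conj(1) + 2*(1)*conj(1) + 2*(6 - sqrt(5))*conj(1) + 5*(-3)*conj(-1) + 5*(3)*conj(-1)]
      = (1/20)[(11) + (1) + (2) + (2*sqrt(5) + 12) + (2) + (12 - 2*sqrt(5)) + (15) + (-15)] = 40/20 = 2
  <chi_rho, chi_3> = (1/20)[1*(11)*conj(1) + 1*(1)*conj(-1) + 2*(1)*conj(-1) + 2*(sqrt(5) + 6)*conj(1) + 2*(1)*conj(-1) + 2*(6 - sqrt(5))*conj(1) + 5*(-3)*conj(1) + 5*(3)*conj(-1)]
      = (1/20)[(11) + (-1) + (-2) + (2*sqrt(5) + 12) + (-2) + (12 - 2*sqrt(5)) + (-15) + (-15)] = 0/20 = 0
  <chi_rho, chi_4> = (1/20)[1*(11)*conj(1) + 1*(1)*conj(-1) + 2*(1)*conj(-1) + 2*(sqrt(5) + 6)*conj(1) + 2*(1)*conj(-1) + 2*(6 - sqrt(5))*conj(1) + 5*(-3)*conj(-1) + 5*(3)*conj(1)]
      = (1/20)[(11) + (-1) + (-2) + (2*sqrt(5) + 12) + (-2) + (12 - 2*sqrt(5)) + (15) + (15)] = 60/20 = 3
  <chi_rho, chi_5> = (1/20)[1*(11)*conj(2) + 1*(1)*conj(-2) + 2*(1)*conj(1/2 + sqrt(5)/2) + 2*(sqrt(5) + 6)*conj(-1/2 + sqrt(5)/2) + 2*(1)*conj(1/2 - sqrt(5)/2) + 2*(6 - sqrt(5))*conj(-sqrt(5)/2 - 1/2) + 5*(-3)*conj(0) + 5*(3)*conj(0)]
      = (1/20)[(22) + (-2) + (1 + sqrt(5)) + (-1 + 5*sqrt(5)) + (1 - sqrt(5)) + (-5*sqrt(5) - 1) + (0) + (0)] = 20/20 = 1
  <chi_rho, chi_6> = (1/20)[1*(11)*conj(2) + 1*(1)*conj(2) + 2*(1)*conj(-1/2 + sqrt(5)/2) + 2*(sqrt(5) + 6)*conj(-sqrt(5)/2 - 1/2) + 2*(1)*conj(-sqrt(5)/2 - 1/2) + 2*(6 - sqrt(5))*conj(-1/2 + sqrt(5)/2) + 5*(-3)*conj(0) + 5*(3)*conj(0)]
      = (1/20)[(22) + (2) + (-1 + sqrt(5)) + (-7*sqrt(5) - 11) + (-sqrt(5) - 1) + (-11 + 7*sqrt(5)) + (0) + (0)] = 0/20 = 0
  <chi_rho, chi_7> = (1/20)[1*(11)*conj(2) + 1*(1)*conj(-2) + 2*(1)*conj(1/2 - sqrt(5)/2) + 2*(sqrt(5) + 6)*conj(-sqrt(5)/2 - 1/2) + 2*(1)*conj(1/2 + sqrt(5)/2) + 2*(6 - sqrt(5))*conj(-1/2 + sqrt(5)/2) + 5*(-3)*conj(0) + 5*(3)*conj(0)]
      = (1/20)[(22) + (-2) + (1 - sqrt(5)) + (-7*sqrt(5) - 11) + (1 + sqrt(5)) + (-11 + 7*sqrt(5)) + (0) + (0)] = 0/20 = 0
  <chi_rho, chi_8> = (1/20)[1*(11)*conj(2) + 1*(1)*conj(2) + 2*(1)*conj(-sqrt(5)/2 - 1/2) + 2*(sqrt(5) + 6)*conj(-1/2 + sqrt(5)/2) + 2*(1)*conj(-1/2 + sqrt(5)/2) + 2*(6 - sqrt(5))*conj(-sqrt(5)/2 - 1/2) + 5*(-3)*conj(0) + 5*(3)*conj(0)]
      = (1/20)[(22) + (2) + (-sqrt(5) - 1) + (-1 + 5*sqrt(5)) + (-1 + sqrt(5)) + (-5*sqrt(5) - 1) + (0) + (0)] = 20/20 = 1
Dimension check: dim(rho) = sum (mult * dim) = 2*1 + 2*1 + 0*1 + 3*1 + 1*2 + 0*2 + 0*2 + 1*2 = 11 = chi_rho(e) = 11.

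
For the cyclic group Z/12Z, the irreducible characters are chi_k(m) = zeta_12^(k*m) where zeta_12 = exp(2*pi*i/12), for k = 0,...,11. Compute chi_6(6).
chi_6(6) = zeta_12^36 = 1

Justification: chi_6(6) = zeta_12^(6*6) = zeta_12^36. Since zeta_12^12 = 1, this equals zeta_12^0 = exp(2*pi*i*0/12) = 1.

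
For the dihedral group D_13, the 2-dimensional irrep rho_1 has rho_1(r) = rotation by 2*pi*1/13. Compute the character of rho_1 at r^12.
chi_{rho_1}(r^12) = 2*cos(2*pi*1*12/13) = 2*cos(2*pi/13)

Justification: rho_1(r^12) is rotation by angle 2*pi*1*12/13, whose trace is 2*cos(2*pi*1*12/13) = 2*cos(2*pi/13).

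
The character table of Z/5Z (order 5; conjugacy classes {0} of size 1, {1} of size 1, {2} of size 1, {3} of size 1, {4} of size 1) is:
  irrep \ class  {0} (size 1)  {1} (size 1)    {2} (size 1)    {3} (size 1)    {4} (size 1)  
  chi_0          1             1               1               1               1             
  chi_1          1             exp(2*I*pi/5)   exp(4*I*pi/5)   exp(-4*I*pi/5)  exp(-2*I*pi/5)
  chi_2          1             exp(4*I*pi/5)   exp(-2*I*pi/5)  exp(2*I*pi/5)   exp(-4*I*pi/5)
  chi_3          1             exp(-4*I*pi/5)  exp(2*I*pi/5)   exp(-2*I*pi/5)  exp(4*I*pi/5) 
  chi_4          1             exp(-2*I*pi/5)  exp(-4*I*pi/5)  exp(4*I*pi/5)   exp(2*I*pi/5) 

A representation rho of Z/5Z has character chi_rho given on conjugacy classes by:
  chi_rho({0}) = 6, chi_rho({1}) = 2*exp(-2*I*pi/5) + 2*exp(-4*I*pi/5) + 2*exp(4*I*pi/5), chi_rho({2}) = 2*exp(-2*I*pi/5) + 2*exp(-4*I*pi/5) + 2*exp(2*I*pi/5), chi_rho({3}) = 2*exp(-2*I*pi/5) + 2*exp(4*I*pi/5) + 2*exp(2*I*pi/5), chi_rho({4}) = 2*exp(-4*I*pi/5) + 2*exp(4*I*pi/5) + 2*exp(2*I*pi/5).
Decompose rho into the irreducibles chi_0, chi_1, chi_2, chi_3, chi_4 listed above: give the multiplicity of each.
Multiplicities: chi_0: 0, chi_1: 0, chi_2: 2, chi_3: 2, chi_4: 2.

Reasoning: Use <chi_rho, chi> = (1/|G|) sum_C |C| * chi_rho(C) * conj(chi(C)) with |G| = 5 for each irreducible chi in the table:
  <chi_rho, chi_0> = (1/5)[1*(6)*conj(1) + 1*(2*exp(-2*I*pi/5) + 2*exp(-4*I*pi/5) + 2*exp(4*I*pi/5))*conj(1) + 1*(2*exp(-2*I*pi/5) + 2*exp(-4*I*pi/5) + 2*exp(2*I*pi/5))*conj(1) + 1*(2*exp(-2*I*pi/5) + 2*exp(4*I*pi/5) + 2*exp(2*I*pi/5))*conj(1) + 1*(2*exp(-4*I*pi/5) + 2*exp(4*I*pi/5) + 2*exp(2*I*pi/5))*conj(1)]
      = (1/5)[(6) + (2*exp(-2*I*pi/5) + 2*exp(-4*I*pi/5) + 2*exp(4*I*pi/5)) + (2*exp(-2*I*pi/5) + 2*exp(-4*I*pi/5) + 2*exp(2*I*pi/5)) + (2*exp(-2*I*pi/5) + 2*exp(4*I*pi/5) + 2*exp(2*I*pi/5)) + (2*exp(-4*I*pi/5) + 2*exp(4*I*pi/5) + 2*exp(2*I*pi/5))] = 0/5 = 0
  <chi_rho, chi_1> = (1/5)[1*(6)*conj(1) + 1*(2*exp(-2*I*pi/5) + 2*exp(-4*I*pi/5) + 2*exp(4*I*pi/5))*conj(exp(2*I*pi/5)) + 1*(2*exp(-2*I*pi/5) + 2*exp(-4*I*pi/5) + 2*exp(2*I*pi/5))*conj(exp(4*I*pi/5)) + 1*(2*exp(-2*I*pi/5) + 2*exp(4*I*pi/5) + 2*exp(2*I*pi/5))*conj(exp(-4*I*pi/5)) + 1*(2*exp(-4*I*pi/5) + 2*exp(4*I*pi/5) + 2*exp(2*I*pi/5))*conj(exp(-2*I*pi/5))]
      = (1/5)[(6) + (2*exp(-4*I*pi/5) + 2*exp(4*I*pi/5) + 2*exp(2*I*pi/5)) + (2*exp(-2*I*pi/5) + 2*exp(4*I*pi/5) + 2*exp(2*I*pi/5)) + (2*exp(-2*I*pi/5) + 2*exp(-4*I*pi/5) + 2*exp(2*I*pi/5)) + (2*exp(-2*I*pi/5) + 2*exp(-4*I*pi/5) + 2*exp(4*I*pi/5))] = 0/5 = 0
  <chi_rho, chi_2> = (1/5)[1*(6)*conj(1) + 1*(2*exp(-2*I*pi/5) + 2*exp(-4*I*pi/5) + 2*exp(4*I*pi/5))*conj(exp(4*I*pi/5)) + 1*(2*exp(-2*I*pi/5) + 2*exp(-4*I*pi/5) + 2*exp(2*I*pi/5))*conj(exp(-2*I*pi/5)) + 1*(2*exp(-2*I*pi/5) + 2*exp(4*I*pi/5) + 2*exp(2*I*pi/5))*conj(exp(2*I*pi/5)) + 1*(2*exp(-4*I*pi/5) + 2*exp(4*I*pi/5) + 2*exp(2*I*pi/5))*conj(exp(-4*I*pi/5))]
      = (1/5)[(6) + (2 + 2*exp(4*I*pi/5) + 2*exp(2*I*pi/5)) + (2 + 2*exp(-2*I*pi/5) + 2*exp(4*I*pi/5)) + (2 + 2*exp(-4*I*pi/5) + 2*exp(2*I*pi/5)) + (2 + 2*exp(-2*I*pi/5) + 2*exp(-4*I*pi/5))] = 10/5 = 2
  <chi_rho, chi_3> = (1/5)[1*(6)*conj(1) + 1*(2*exp(-2*I*pi/5) + 2*exp(-4*I*pi/5) + 2*exp(4*I*pi/5))*conj(exp(-4*I*pi/5)) + 1*(2*exp(-2*I*pi/5) + 2*exp(-4*I*pi/5) + 2*exp(2*I*pi/5))*conj(exp(2*I*pi/5)) + 1*(2*exp(-2*I*pi/5) + 2*exp(4*I*pi/5) + 2*exp(2*I*pi/5))*conj(exp(-2*I*pi/5)) + 1*(2*exp(-4*I*pi/5) + 2*exp(4*I*pi/5) + 2*exp(2*I*pi/5))*conj(exp(4*I*pi/5))]
      = (1/5)[(6) + (2 + 2*exp(-2*I*pi/5) + 2*exp(2*I*pi/5)) + (2 + 2*exp(-4*I*pi/5) + 2*exp(4*I*pi/5)) + (2 + 2*exp(-4*I*pi/5) + 2*exp(4*I*pi/5)) + (2 + 2*exp(-2*I*pi/5) + 2*exp(2*I*pi/5))] = 10/5 = 2
  <chi_rho, chi_4> = (1/5)[1*(6)*conj(1) + 1*(2*exp(-2*I*pi/5) + 2*exp(-4*I*pi/5) + 2*exp(4*I*pi/5))*conj(exp(-2*I*pi/5)) + 1*(2*exp(-2*I*pi/5) + 2*exp(-4*I*pi/5) + 2*exp(2*I*pi/5))*conj(exp(-4*I*pi/5)) + 1*(2*exp(-2*I*pi/5) + 2*exp(4*I*pi/5) + 2*exp(2*I*pi/5))*conj(exp(4*I*pi/5)) + 1*(2*exp(-4*I*pi/5) + 2*exp(4*I*pi/5) + 2*exp(2*I*pi/5))*conj(exp(2*I*pi/5))]
      = (1/5)[(6) + (2 + 2*exp(-2*I*pi/5) + 2*exp(-4*I*pi/5)) + (2 + 2*exp(-4*I*pi/5) + 2*exp(2*I*pi/5)) + (2 + 2*exp(-2*I*pi/5) + 2*exp(4*I*pi/5)) + (2 + 2*exp(4*I*pi/5) + 2*exp(2*I*pi/5))] = 10/5 = 2
(Exp terms are combined using exp(i*s)*conj(exp(i*t)) = exp(i*(s-t)), and sums of them are collapsed using the identity that for every m > 1 the m distinct m-th roots of unity sum to 0, e.g. 1 + exp(2*I*pi/3) + exp(-2*I*pi/3) = 0.)
Dimension check: dim(rho) = sum (mult * dim) = 0*1 + 0*1 + 2*1 + 2*1 + 2*1 = 6 = chi_rho(e) = 6.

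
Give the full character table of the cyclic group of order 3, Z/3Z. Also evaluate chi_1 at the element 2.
Character table of Z/3Z (irreps indexed chi_0,...,chi_2 with chi_k(m) = zeta_3^(k*m), zeta_3 = exp(2*pi*i/3)):
  irrep \ class  {0} (size 1)  {1} (size 1)    {2} (size 1)  
  chi_0          1             1               1             
  chi_1          1             exp(2*I*pi/3)   exp(-2*I*pi/3)
  chi_2          1             exp(-2*I*pi/3)  exp(2*I*pi/3) 

Spot check: chi_1(2) = zeta_3^(1*2) = zeta_3^2 = exp(-2*I*pi/3).

Working: Z/3Z is abelian, so all 3 irreducible complex representations are 1-dimensional. They are given by chi_k(m) = zeta_3^(k*m) for k = 0,...,2. Row orthogonality: sum_m chi_k(m) conj(chi_l(m)) = 3 * [k = l].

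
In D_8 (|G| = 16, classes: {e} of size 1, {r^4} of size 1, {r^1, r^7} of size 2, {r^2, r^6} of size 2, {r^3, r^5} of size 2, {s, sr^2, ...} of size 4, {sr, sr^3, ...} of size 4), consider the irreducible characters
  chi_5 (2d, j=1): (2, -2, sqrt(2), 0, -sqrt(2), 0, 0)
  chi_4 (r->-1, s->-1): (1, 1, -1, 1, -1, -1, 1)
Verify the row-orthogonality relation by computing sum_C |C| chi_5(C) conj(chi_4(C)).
Sum = 0; so <chi_5, chi_4> = 0 (distinct irreducibles are orthogonal).

Explanation: Compute term by term over conjugacy classes (|C| * chi_5(C) * conj(chi_4(C))):
  1*(2)*conj(1) + 1*(-2)*conj(1) + 2*(sqrt(2))*conj(-1) + 2*(0)*conj(1) + 2*(-sqrt(2))*conj(-1) + 4*(0)*conj(-1) + 4*(0)*conj(1)
  = (2) + (-2) + (-2*sqrt(2)) + (0) + (2*sqrt(2)) + (0) + (0)
  = 0.
Dividing by |G| = 16 gives 0/16 = 0, matching the row-orthogonality relation <chi_5, chi_4> = [chi_5 = chi_4].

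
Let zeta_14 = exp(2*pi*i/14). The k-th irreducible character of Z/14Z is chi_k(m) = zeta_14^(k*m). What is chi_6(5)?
chi_6(5) = zeta_14^30 = exp(2*I*pi/7)

Proof sketch: chi_6(5) = zeta_14^(6*5) = zeta_14^30. Since zeta_14^14 = 1, this equals zeta_14^2 = exp(2*pi*i*2/14) = exp(2*I*pi/7).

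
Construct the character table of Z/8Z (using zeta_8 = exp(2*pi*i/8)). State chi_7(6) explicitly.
Character table of Z/8Z (irreps indexed chi_0,...,chi_7 with chi_k(m) = zeta_8^(k*m), zeta_8 = exp(2*pi*i/8)):
  irrep \ class  {0} (size 1)  {1} (size 1)    {2} (size 1)  {3} (size 1)    {4} (size 1)  {5} (size 1)    {6} (size 1)  {7} (size 1)  
  chi_0          1             1               1             1               1             1               1             1             
  chi_1          1             exp(I*pi/4)     I             exp(3*I*pi/4)   -1            exp(-3*I*pi/4)  -I            exp(-I*pi/4)  
  chi_2          1             I               -1            -I              1             I               -1            -I            
  chi_3          1             exp(3*I*pi/4)   -I            exp(I*pi/4)     -1            exp(-I*pi/4)    I             exp(-3*I*pi/4)
  chi_4          1             -1              1             -1              1             -1              1             -1            
  chi_5          1             exp(-3*I*pi/4)  I             exp(-I*pi/4)    -1            exp(I*pi/4)     -I            exp(3*I*pi/4) 
  chi_6          1             -I              -1            I               1             -I              -1            I             
  chi_7          1             exp(-I*pi/4)    -I            exp(-3*I*pi/4)  -1            exp(3*I*pi/4)   I             exp(I*pi/4)   

Spot check: chi_7(6) = zeta_8^(7*6) = zeta_8^42 = I.

Z/8Z is abelian, so all 8 irreducible complex representations are 1-dimensional. They are given by chi_k(m) = zeta_8^(k*m) for k = 0,...,7. Row orthogonality: sum_m chi_k(m) conj(chi_l(m)) = 8 * [k = l].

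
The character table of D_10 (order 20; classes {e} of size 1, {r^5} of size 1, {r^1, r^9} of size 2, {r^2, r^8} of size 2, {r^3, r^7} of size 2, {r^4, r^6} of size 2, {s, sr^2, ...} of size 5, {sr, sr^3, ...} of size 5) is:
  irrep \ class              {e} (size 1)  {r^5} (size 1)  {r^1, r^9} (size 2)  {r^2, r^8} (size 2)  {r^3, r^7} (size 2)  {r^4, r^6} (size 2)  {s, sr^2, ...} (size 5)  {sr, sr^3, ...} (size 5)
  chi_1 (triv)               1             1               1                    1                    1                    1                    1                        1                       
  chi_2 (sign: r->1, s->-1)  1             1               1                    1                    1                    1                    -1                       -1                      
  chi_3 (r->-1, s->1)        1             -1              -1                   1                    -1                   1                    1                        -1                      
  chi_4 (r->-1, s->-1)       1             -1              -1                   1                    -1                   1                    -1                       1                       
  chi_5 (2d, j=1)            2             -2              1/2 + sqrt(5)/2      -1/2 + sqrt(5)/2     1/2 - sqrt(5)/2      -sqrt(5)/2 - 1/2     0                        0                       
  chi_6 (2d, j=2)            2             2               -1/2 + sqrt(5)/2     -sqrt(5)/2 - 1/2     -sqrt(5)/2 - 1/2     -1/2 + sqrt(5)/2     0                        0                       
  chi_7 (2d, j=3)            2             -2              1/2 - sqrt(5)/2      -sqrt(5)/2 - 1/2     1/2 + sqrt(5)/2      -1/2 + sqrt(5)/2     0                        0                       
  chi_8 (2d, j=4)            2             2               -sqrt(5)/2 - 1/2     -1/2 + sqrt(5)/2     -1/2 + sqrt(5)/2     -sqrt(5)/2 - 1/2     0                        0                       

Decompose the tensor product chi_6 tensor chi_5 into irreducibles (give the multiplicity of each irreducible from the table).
chi_6 tensor chi_5 = chi_5 + chi_7 (all other irreducibles have multiplicity 0).

Why: The character of a tensor product is the pointwise product (chi_6 * chi_5)(C) = chi_6(C) * chi_5(C):
  {e}: (2)*(2), {r^5}: (2)*(-2), {r^1, r^9}: (-1/2 + sqrt(5)/2)*(1/2 + sqrt(5)/2), {r^2, r^8}: (-sqrt(5)/2 - 1/2)*(-1/2 + sqrt(5)/2), {r^3, r^7}: (-sqrt(5)/2 - 1/2)*(1/2 - sqrt(5)/2), {r^4, r^6}: (-1/2 + sqrt(5)/2)*(-sqrt(5)/2 - 1/2), {s, sr^2, ...}: (0)*(0), {sr, sr^3, ...}: (0)*(0)
so (chi_6 * chi_5) takes values
  {e} -> 4, {r^5} -> -4, {r^1, r^9} -> 1, {r^2, r^8} -> -1, {r^3, r^7} -> 1, {r^4, r^6} -> -1, {s, sr^2, ...} -> 0, {sr, sr^3, ...} -> 0.
Now take the inner product of this character with each irreducible chi from the table, <chi_6*chi_5, chi> = (1/20) sum_C |C| (chi_6*chi_5)(C) conj(chi(C)):
  <chi_6*chi_5, chi_1> = (1/20)[1*(4)*conj(1) + 1*(-4)*conj(1) + 2*(1)*conj(1) + 2*(-1)*conj(1) + 2*(1)*conj(1) + 2*(-1)*conj(1) + 5*(0)*conj(1) + 5*(0)*conj(1)]
      = (1/20)[(4) + (-4) + (2) + (-2) + (2) + (-2) + (0) + (0)] = 0/20 = 0
  <chi_6*chi_5, chi_2> = (1/20)[1*(4)*conj(1) + 1*(-4)*conj(1) + 2*(1)*conj(1) + 2*(-1)*conj(1) + 2*(1)*conj(1) + 2*(-1)*conj(1) + 5*(0)*conj(-1) + 5*(0)*conj(-1)]
      = (1/20)[(4) + (-4) + (2) + (-2) + (2) + (-2) + (0) + (0)] = 0/20 = 0
  <chi_6*chi_5, chi_3> = (1/20)[1*(4)*conj(1) + 1*(-4)*conj(-1) + 2*(1)*conj(-1) + 2*(-1)*conj(1) + 2*(1)*conj(-1) + 2*(-1)*conj(1) + 5*(0)*conj(1) + 5*(0)*conj(-1)]
      = (1/20)[(4) + (4) + (-2) + (-2) + (-2) + (-2) + (0) + (0)] = 0/20 = 0
  <chi_6*chi_5, chi_4> = (1/20)[1*(4)*conj(1) + 1*(-4)*conj(-1) + 2*(1)*conj(-1) + 2*(-1)*conj(1) + 2*(1)*conj(-1) + 2*(-1)*conj(1) + 5*(0)*conj(-1) + 5*(0)*conj(1)]
      = (1/20)[(4) + (4) + (-2) + (-2) + (-2) + (-2) + (0) + (0)] = 0/20 = 0
  <chi_6*chi_5, chi_5> = (1/20)[1*(4)*conj(2) + 1*(-4)*conj(-2) + 2*(1)*conj(1/2 + sqrt(5)/2) + 2*(-1)*conj(-1/2 + sqrt(5)/2) + 2*(1)*conj(1/2 - sqrt(5)/2) + 2*(-1)*conj(-sqrt(5)/2 - 1/2) + 5*(0)*conj(0) + 5*(0)*conj(0)]
      = (1/20)[(8) + (8) + (1 + sqrt(5)) + (1 - sqrt(5)) + (1 - sqrt(5)) + (1 + sqrt(5)) + (0) + (0)] = 20/20 = 1
  <chi_6*chi_5, chi_6> = (1/20)[1*(4)*conj(2) + 1*(-4)*conj(2) + 2*(1)*conj(-1/2 + sqrt(5)/2) + 2*(-1)*conj(-sqrt(5)/2 - 1/2) + 2*(1)*conj(-sqrt(5)/2 - 1/2) + 2*(-1)*conj(-1/2 + sqrt(5)/2) + 5*(0)*conj(0) + 5*(0)*conj(0)]
      = (1/20)[(8) + (-8) + (-1 + sqrt(5)) + (1 + sqrt(5)) + (-sqrt(5) - 1) + (1 - sqrt(5)) + (0) + (0)] = 0/20 = 0
  <chi_6*chi_5, chi_7> = (1/20)[1*(4)*conj(2) + 1*(-4)*conj(-2) + 2*(1)*conj(1/2 - sqrt(5)/2) + 2*(-1)*conj(-sqrt(5)/2 - 1/2) + 2*(1)*conj(1/2 + sqrt(5)/2) + 2*(-1)*conj(-1/2 + sqrt(5)/2) + 5*(0)*conj(0) + 5*(0)*conj(0)]
      = (1/20)[(8) + (8) + (1 - sqrt(5)) + (1 + sqrt(5)) + (1 + sqrt(5)) + (1 - sqrt(5)) + (0) + (0)] = 20/20 = 1
  <chi_6*chi_5, chi_8> = (1/20)[1*(4)*conj(2) + 1*(-4)*conj(2) + 2*(1)*conj(-sqrt(5)/2 - 1/2) + 2*(-1)*conj(-1/2 + sqrt(5)/2) + 2*(1)*conj(-1/2 + sqrt(5)/2) + 2*(-1)*conj(-sqrt(5)/2 - 1/2) + 5*(0)*conj(0) + 5*(0)*conj(0)]
      = (1/20)[(8) + (-8) + (-sqrt(5) - 1) + (1 - sqrt(5)) + (-1 + sqrt(5)) + (1 + sqrt(5)) + (0) + (0)] = 0/20 = 0
Hence the multiplicities are chi_5: 1, chi_7: 1. Dimension check: dim(chi_6)*dim(chi_5) = 2*2 = 4 and sum (mult * dim) = 1*2 + 1*2 = 4.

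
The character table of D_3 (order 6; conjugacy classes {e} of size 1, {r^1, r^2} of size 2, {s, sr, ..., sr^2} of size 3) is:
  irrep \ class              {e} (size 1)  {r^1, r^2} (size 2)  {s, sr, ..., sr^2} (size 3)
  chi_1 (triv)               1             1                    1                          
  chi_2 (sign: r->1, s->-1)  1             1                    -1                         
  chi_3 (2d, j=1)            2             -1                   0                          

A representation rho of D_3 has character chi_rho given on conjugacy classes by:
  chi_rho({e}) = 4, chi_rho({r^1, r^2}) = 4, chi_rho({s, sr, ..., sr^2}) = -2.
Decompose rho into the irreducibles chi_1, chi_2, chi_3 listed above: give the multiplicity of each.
Multiplicities: chi_1: 1, chi_2: 3, chi_3: 0.

Justification: Use <chi_rho, chi> = (1/|G|) sum_C |C| * chi_rho(C) * conj(chi(C)) with |G| = 6 for each irreducible chi in the table:
  <chi_rho, chi_1> = (1/6)[1*(4)*conj(1) + 2*(4)*conj(1) + 3*(-2)*conj(1)]
      = (1/6)[(4) + (8) + (-6)] = 6/6 = 1
  <chi_rho, chi_2> = (1/6)[1*(4)*conj(1) + 2*(4)*conj(1) + 3*(-2)*conj(-1)]
      = (1/6)[(4) + (8) + (6)] = 18/6 = 3
  <chi_rho, chi_3> = (1/6)[1*(4)*conj(2) + 2*(4)*conj(-1) + 3*(-2)*conj(0)]
      = (1/6)[(8) + (-8) + (0)] = 0/6 = 0
Dimension check: dim(rho) = sum (mult * dim) = 1*1 + 3*1 + 0*2 = 4 = chi_rho(e) = 4.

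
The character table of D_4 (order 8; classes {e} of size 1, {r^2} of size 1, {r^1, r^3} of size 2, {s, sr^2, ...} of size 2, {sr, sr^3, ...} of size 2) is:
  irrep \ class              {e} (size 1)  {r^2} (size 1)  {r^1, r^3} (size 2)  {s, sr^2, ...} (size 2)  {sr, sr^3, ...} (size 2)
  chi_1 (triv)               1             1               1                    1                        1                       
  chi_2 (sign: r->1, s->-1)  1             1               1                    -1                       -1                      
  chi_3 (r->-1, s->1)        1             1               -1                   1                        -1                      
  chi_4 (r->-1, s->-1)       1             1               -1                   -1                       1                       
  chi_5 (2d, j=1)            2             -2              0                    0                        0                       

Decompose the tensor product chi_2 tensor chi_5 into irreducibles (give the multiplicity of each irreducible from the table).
chi_2 tensor chi_5 = chi_5 (all other irreducibles have multiplicity 0).

Why: The character of a tensor product is the pointwise product (chi_2 * chi_5)(C) = chi_2(C) * chi_5(C):
  {e}: (1)*(2), {r^2}: (1)*(-2), {r^1, r^3}: (1)*(0), {s, sr^2, ...}: (-1)*(0), {sr, sr^3, ...}: (-1)*(0)
so (chi_2 * chi_5) takes values
  {e} -> 2, {r^2} -> -2, {r^1, r^3} -> 0, {s, sr^2, ...} -> 0, {sr, sr^3, ...} -> 0.
Now take the inner product of this character with each irreducible chi from the table, <chi_2*chi_5, chi> = (1/8) sum_C |C| (chi_2*chi_5)(C) conj(chi(C)):
  <chi_2*chi_5, chi_1> = (1/8)[1*(2)*conj(1) + 1*(-2)*conj(1) + 2*(0)*conj(1) + 2*(0)*conj(1) + 2*(0)*conj(1)]
      = (1/8)[(2) + (-2) + (0) + (0) + (0)] = 0/8 = 0
  <chi_2*chi_5, chi_2> = (1/8)[1*(2)*conj(1) + 1*(-2)*conj(1) + 2*(0)*conj(1) + 2*(0)*conj(-1) + 2*(0)*conj(-1)]
      = (1/8)[(2) + (-2) + (0) + (0) + (0)] = 0/8 = 0
  <chi_2*chi_5, chi_3> = (1/8)[1*(2)*conj(1) + 1*(-2)*conj(1) + 2*(0)*conj(-1) + 2*(0)*conj(1) + 2*(0)*conj(-1)]
      = (1/8)[(2) + (-2) + (0) + (0) + (0)] = 0/8 = 0
  <chi_2*chi_5, chi_4> = (1/8)[1*(2)*conj(1) + 1*(-2)*conj(1) + 2*(0)*conj(-1) + 2*(0)*conj(-1) + 2*(0)*conj(1)]
      = (1/8)[(2) + (-2) + (0) + (0) + (0)] = 0/8 = 0
  <chi_2*chi_5, chi_5> = (1/8)[1*(2)*conj(2) + 1*(-2)*conj(-2) + 2*(0)*conj(0) + 2*(0)*conj(0) + 2*(0)*conj(0)]
      = (1/8)[(4) + (4) + (0) + (0) + (0)] = 8/8 = 1
Hence the multiplicities are chi_5: 1. Dimension check: dim(chi_2)*dim(chi_5) = 1*2 = 2 and sum (mult * dim) = 1*2 = 2.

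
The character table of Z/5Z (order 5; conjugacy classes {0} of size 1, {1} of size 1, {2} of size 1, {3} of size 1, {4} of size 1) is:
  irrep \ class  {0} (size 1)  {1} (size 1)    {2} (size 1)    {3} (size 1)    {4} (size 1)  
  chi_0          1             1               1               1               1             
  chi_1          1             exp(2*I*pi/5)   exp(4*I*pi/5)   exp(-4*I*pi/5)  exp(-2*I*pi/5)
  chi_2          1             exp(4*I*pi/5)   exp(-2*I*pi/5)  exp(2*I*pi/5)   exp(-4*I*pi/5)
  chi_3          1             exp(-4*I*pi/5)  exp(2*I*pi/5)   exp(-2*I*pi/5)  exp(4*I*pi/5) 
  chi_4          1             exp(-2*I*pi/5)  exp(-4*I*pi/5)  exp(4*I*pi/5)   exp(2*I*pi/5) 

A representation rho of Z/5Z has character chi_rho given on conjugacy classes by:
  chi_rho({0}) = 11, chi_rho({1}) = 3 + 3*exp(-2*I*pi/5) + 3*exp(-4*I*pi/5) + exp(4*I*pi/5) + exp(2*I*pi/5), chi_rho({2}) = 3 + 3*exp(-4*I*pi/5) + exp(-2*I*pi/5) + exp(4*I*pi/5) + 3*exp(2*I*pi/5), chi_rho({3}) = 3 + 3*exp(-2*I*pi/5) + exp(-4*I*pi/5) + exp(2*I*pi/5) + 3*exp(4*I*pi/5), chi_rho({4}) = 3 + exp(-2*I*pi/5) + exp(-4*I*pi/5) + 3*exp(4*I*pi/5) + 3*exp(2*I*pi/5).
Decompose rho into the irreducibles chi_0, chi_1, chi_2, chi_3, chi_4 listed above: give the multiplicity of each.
Multiplicities: chi_0: 3, chi_1: 1, chi_2: 1, chi_3: 3, chi_4: 3.

Argument: Use <chi_rho, chi> = (1/|G|) sum_C |C| * chi_rho(C) * conj(chi(C)) with |G| = 5 for each irreducible chi in the table:
  <chi_rho, chi_0> = (1/5)[1*(11)*conj(1) + 1*(3 + 3*exp(-2*I*pi/5) + 3*exp(-4*I*pi/5) + exp(4*I*pi/5) + exp(2*I*pi/5))*conj(1) + 1*(3 + 3*exp(-4*I*pi/5) + exp(-2*I*pi/5) + exp(4*I*pi/5) + 3*exp(2*I*pi/5))*conj(1) + 1*(3 + 3*exp(-2*I*pi/5) + exp(-4*I*pi/5) + exp(2*I*pi/5) + 3*exp(4*I*pi/5))*conj(1) + 1*(3 + exp(-2*I*pi/5) + exp(-4*I*pi/5) + 3*exp(4*I*pi/5) + 3*exp(2*I*pi/5))*conj(1)]
      = (1/5)[(11) + (3 + 3*exp(-2*I*pi/5) + 3*exp(-4*I*pi/5) + exp(4*I*pi/5) + exp(2*I*pi/5)) + (3 + 3*exp(-4*I*pi/5) + exp(-2*I*pi/5) + exp(4*I*pi/5) + 3*exp(2*I*pi/5)) + (3 + 3*exp(-2*I*pi/5) + exp(-4*I*pi/5) + exp(2*I*pi/5) + 3*exp(4*I*pi/5)) + (3 + exp(-2*I*pi/5) + exp(-4*I*pi/5) + 3*exp(4*I*pi/5) + 3*exp(2*I*pi/5))] = 15/5 = 3
  <chi_rho, chi_1> = (1/5)[1*(11)*conj(1) + 1*(3 + 3*exp(-2*I*pi/5) + 3*exp(-4*I*pi/5) + exp(4*I*pi/5) + exp(2*I*pi/5))*conj(exp(2*I*pi/5)) + 1*(3 + 3*exp(-4*I*pi/5) + exp(-2*I*pi/5) + exp(4*I*pi/5) + 3*exp(2*I*pi/5))*conj(exp(4*I*pi/5)) + 1*(3 + 3*exp(-2*I*pi/5) + exp(-4*I*pi/5) + exp(2*I*pi/5) + 3*exp(4*I*pi/5))*conj(exp(-4*I*pi/5)) + 1*(3 + exp(-2*I*pi/5) + exp(-4*I*pi/5) + 3*exp(4*I*pi/5) + 3*exp(2*I*pi/5))*conj(exp(-2*I*pi/5))]
      = (1/5)[(11) + (1 + 3*exp(-2*I*pi/5) + 3*exp(-4*I*pi/5) + exp(2*I*pi/5) + 3*exp(4*I*pi/5)) + (1 + 3*exp(-2*I*pi/5) + 3*exp(-4*I*pi/5) + exp(4*I*pi/5) + 3*exp(2*I*pi/5)) + (1 + 3*exp(-2*I*pi/5) + exp(-4*I*pi/5) + 3*exp(4*I*pi/5) + 3*exp(2*I*pi/5)) + (1 + 3*exp(-4*I*pi/5) + exp(-2*I*pi/5) + 3*exp(4*I*pi/5) + 3*exp(2*I*pi/5))] = 5/5 = 1
  <chi_rho, chi_2> = (1/5)[1*(11)*conj(1) + 1*(3 + 3*exp(-2*I*pi/5) + 3*exp(-4*I*pi/5) + exp(4*I*pi/5) + exp(2*I*pi/5))*conj(exp(4*I*pi/5)) + 1*(3 + 3*exp(-4*I*pi/5) + exp(-2*I*pi/5) + exp(4*I*pi/5) + 3*exp(2*I*pi/5))*conj(exp(-2*I*pi/5)) + 1*(3 + 3*exp(-2*I*pi/5) + exp(-4*I*pi/5) + exp(2*I*pi/5) + 3*exp(4*I*pi/5))*conj(exp(2*I*pi/5)) + 1*(3 + exp(-2*I*pi/5) + exp(-4*I*pi/5) + 3*exp(4*I*pi/5) + 3*exp(2*I*pi/5))*conj(exp(-4*I*pi/5))]
      = (1/5)[(11) + (1 + 3*exp(-4*I*pi/5) + exp(-2*I*pi/5) + 3*exp(4*I*pi/5) + 3*exp(2*I*pi/5)) + (1 + 3*exp(-2*I*pi/5) + exp(-4*I*pi/5) + 3*exp(4*I*pi/5) + 3*exp(2*I*pi/5)) + (1 + 3*exp(-2*I*pi/5) + 3*exp(-4*I*pi/5) + exp(4*I*pi/5) + 3*exp(2*I*pi/5)) + (1 + 3*exp(-2*I*pi/5) + 3*exp(-4*I*pi/5) + exp(2*I*pi/5) + 3*exp(4*I*pi/5))] = 5/5 = 1
  <chi_rho, chi_3> = (1/5)[1*(11)*conj(1) + 1*(3 + 3*exp(-2*I*pi/5) + 3*exp(-4*I*pi/5) + exp(4*I*pi/5) + exp(2*I*pi/5))*conj(exp(-4*I*pi/5)) + 1*(3 + 3*exp(-4*I*pi/5) + exp(-2*I*pi/5) + exp(4*I*pi/5) + 3*exp(2*I*pi/5))*conj(exp(2*I*pi/5)) + 1*(3 + 3*exp(-2*I*pi/5) + exp(-4*I*pi/5) + exp(2*I*pi/5) + 3*exp(4*I*pi/5))*conj(exp(-2*I*pi/5)) + 1*(3 + exp(-2*I*pi/5) + exp(-4*I*pi/5) + 3*exp(4*I*pi/5) + 3*exp(2*I*pi/5))*conj(exp(4*I*pi/5))]
      = (1/5)[(11) + (3 + exp(-2*I*pi/5) + exp(-4*I*pi/5) + 3*exp(4*I*pi/5) + 3*exp(2*I*pi/5)) + (3 + 3*exp(-2*I*pi/5) + exp(-4*I*pi/5) + exp(2*I*pi/5) + 3*exp(4*I*pi/5)) + (3 + 3*exp(-4*I*pi/5) + exp(-2*I*pi/5) + exp(4*I*pi/5) + 3*exp(2*I*pi/5)) + (3 + 3*exp(-2*I*pi/5) + 3*exp(-4*I*pi/5) + exp(4*I*pi/5) + exp(2*I*pi/5))] = 15/5 = 3
  <chi_rho, chi_4> = (1/5)[1*(11)*conj(1) + 1*(3 + 3*exp(-2*I*pi/5) + 3*exp(-4*I*pi/5) + exp(4*I*pi/5) + exp(2*I*pi/5))*conj(exp(-2*I*pi/5)) + 1*(3 + 3*exp(-4*I*pi/5) + exp(-2*I*pi/5) + exp(4*I*pi/5) + 3*exp(2*I*pi/5))*conj(exp(-4*I*pi/5)) + 1*(3 + 3*exp(-2*I*pi/5) + exp(-4*I*pi/5) + exp(2*I*pi/5) + 3*exp(4*I*pi/5))*conj(exp(4*I*pi/5)) + 1*(3 + exp(-2*I*pi/5) + exp(-4*I*pi/5) + 3*exp(4*I*pi/5) + 3*exp(2*I*pi/5))*conj(exp(2*I*pi/5))]
      = (1/5)[(11) + (3 + 3*exp(-2*I*pi/5) + exp(-4*I*pi/5) + exp(4*I*pi/5) + 3*exp(2*I*pi/5)) + (3 + 3*exp(-4*I*pi/5) + exp(-2*I*pi/5) + exp(2*I*pi/5) + 3*exp(4*I*pi/5)) + (3 + 3*exp(-4*I*pi/5) + exp(-2*I*pi/5) + exp(2*I*pi/5) + 3*exp(4*I*pi/5)) + (3 + 3*exp(-2*I*pi/5) + exp(-4*I*pi/5) + exp(4*I*pi/5) + 3*exp(2*I*pi/5))] = 15/5 = 3
(Exp terms are combined using exp(i*s)*conj(exp(i*t)) = exp(i*(s-t)), and sums of them are collapsed using the identity that for every m > 1 the m distinct m-th roots of unity sum to 0, e.g. 1 + exp(2*I*pi/3) + exp(-2*I*pi/3) = 0.)
Dimension check: dim(rho) = sum (mult * dim) = 3*1 + 1*1 + 1*1 + 3*1 + 3*1 = 11 = chi_rho(e) = 11.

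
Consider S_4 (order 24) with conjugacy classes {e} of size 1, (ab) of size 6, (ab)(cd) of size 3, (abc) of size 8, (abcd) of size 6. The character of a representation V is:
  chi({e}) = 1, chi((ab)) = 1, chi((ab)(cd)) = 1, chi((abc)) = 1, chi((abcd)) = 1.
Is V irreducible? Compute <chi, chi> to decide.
Irreducible: <chi, chi> = 1.

Derivation: <chi, chi> = (1/|G|) sum_C |C| * |chi(C)|^2 = (1/24)[1*|1|^2 + 6*|1|^2 + 3*|1|^2 + 8*|1|^2 + 6*|1|^2]
  = (1/24)[(1) + (6) + (3) + (8) + (6)] = 24/24 = 1.
A character is irreducible iff <chi, chi> = 1, so this representation is irreducible.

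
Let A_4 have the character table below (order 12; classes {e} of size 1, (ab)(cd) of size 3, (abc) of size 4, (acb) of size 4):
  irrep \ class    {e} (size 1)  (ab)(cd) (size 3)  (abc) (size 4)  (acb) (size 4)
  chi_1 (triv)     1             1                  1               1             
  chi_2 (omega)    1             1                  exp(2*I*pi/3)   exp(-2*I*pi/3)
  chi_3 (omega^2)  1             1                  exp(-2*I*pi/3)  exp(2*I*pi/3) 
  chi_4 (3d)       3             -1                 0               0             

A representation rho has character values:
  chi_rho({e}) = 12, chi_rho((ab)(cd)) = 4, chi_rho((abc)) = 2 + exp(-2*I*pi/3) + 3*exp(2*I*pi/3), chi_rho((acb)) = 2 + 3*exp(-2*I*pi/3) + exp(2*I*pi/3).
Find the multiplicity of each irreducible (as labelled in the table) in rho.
Multiplicities: chi_1: 2, chi_2: 3, chi_3: 1, chi_4: 2.

Details: Use <chi_rho, chi> = (1/|G|) sum_C |C| * chi_rho(C) * conj(chi(C)) with |G| = 12 for each irreducible chi in the table:
  <chi_rho, chi_1> = (1/12)[1*(12)*conj(1) + 3*(4)*conj(1) + 4*(2 + exp(-2*I*pi/3) + 3*exp(2*I*pi/3))*conj(1) + 4*(2 + 3*exp(-2*I*pi/3) + exp(2*I*pi/3))*conj(1)]
      = (1/12)[(12) + (12) + (8 + 4*exp(-2*I*pi/3) + 12*exp(2*I*pi/3)) + (8 + 12*exp(-2*I*pi/3) + 4*exp(2*I*pi/3))] = 24/12 = 2
  <chi_rho, chi_2> = (1/12)[1*(12)*conj(1) + 3*(4)*conj(1) + 4*(2 + exp(-2*I*pi/3) + 3*exp(2*I*pi/3))*conj(exp(2*I*pi/3)) + 4*(2 + 3*exp(-2*I*pi/3) + exp(2*I*pi/3))*conj(exp(-2*I*pi/3))]
      = (1/12)[(12) + (12) + (12 + 8*exp(-2*I*pi/3) + 4*exp(2*I*pi/3)) + (12 + 4*exp(-2*I*pi/3) + 8*exp(2*I*pi/3))] = 36/12 = 3
  <chi_rho, chi_3> = (1/12)[1*(12)*conj(1) + 3*(4)*conj(1) + 4*(2 + exp(-2*I*pi/3) + 3*exp(2*I*pi/3))*conj(exp(-2*I*pi/3)) + 4*(2 + 3*exp(-2*I*pi/3) + exp(2*I*pi/3))*conj(exp(2*I*pi/3))]
      = (1/12)[(12) + (12) + (4 + 12*exp(-2*I*pi/3) + 8*exp(2*I*pi/3)) + (4 + 8*exp(-2*I*pi/3) + 12*exp(2*I*pi/3))] = 12/12 = 1
  <chi_rho, chi_4> = (1/12)[1*(12)*conj(3) + 3*(4)*conj(-1) + 4*(2 + exp(-2*I*pi/3) + 3*exp(2*I*pi/3))*conj(0) + 4*(2 + 3*exp(-2*I*pi/3) + exp(2*I*pi/3))*conj(0)]
      = (1/12)[(36) + (-12) + (0) + (0)] = 24/12 = 2
(Exp terms are combined using exp(i*s)*conj(exp(i*t)) = exp(i*(s-t)), and sums of them are collapsed using the identity that for every m > 1 the m distinct m-th roots of unity sum to 0, e.g. 1 + exp(2*I*pi/3) + exp(-2*I*pi/3) = 0.)
Dimension check: dim(rho) = sum (mult * dim) = 2*1 + 3*1 + 1*1 + 2*3 = 12 = chi_rho(e) = 12.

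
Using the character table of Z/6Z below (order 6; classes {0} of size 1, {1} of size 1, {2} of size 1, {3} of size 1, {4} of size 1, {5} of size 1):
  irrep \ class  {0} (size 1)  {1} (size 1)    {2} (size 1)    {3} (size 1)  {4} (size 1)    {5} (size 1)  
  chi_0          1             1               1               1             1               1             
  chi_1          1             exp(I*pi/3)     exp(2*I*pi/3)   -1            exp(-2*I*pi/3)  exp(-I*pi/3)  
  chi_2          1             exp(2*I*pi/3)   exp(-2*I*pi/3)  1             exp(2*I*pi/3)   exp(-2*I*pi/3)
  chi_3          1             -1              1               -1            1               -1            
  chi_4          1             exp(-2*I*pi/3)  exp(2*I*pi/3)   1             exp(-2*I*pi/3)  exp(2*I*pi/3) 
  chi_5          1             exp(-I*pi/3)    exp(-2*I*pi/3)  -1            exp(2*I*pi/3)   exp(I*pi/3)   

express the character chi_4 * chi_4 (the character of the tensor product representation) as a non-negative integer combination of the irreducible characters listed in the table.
chi_4 tensor chi_4 = chi_2 (all other irreducibles have multiplicity 0).

Proof sketch: The character of a tensor product is the pointwise product (chi_4 * chi_4)(C) = chi_4(C) * chi_4(C):
  {0}: (1)*(1), {1}: (exp(-2*I*pi/3))*(exp(-2*I*pi/3)), {2}: (exp(2*I*pi/3))*(exp(2*I*pi/3)), {3}: (1)*(1), {4}: (exp(-2*I*pi/3))*(exp(-2*I*pi/3)), {5}: (exp(2*I*pi/3))*(exp(2*I*pi/3))
so (chi_4 * chi_4) takes values
  {0} -> 1, {1} -> exp(2*I*pi/3), {2} -> exp(-2*I*pi/3), {3} -> 1, {4} -> exp(2*I*pi/3), {5} -> exp(-2*I*pi/3).
Now take the inner product of this character with each irreducible chi from the table, <chi_4*chi_4, chi> = (1/6) sum_C |C| (chi_4*chi_4)(C) conj(chi(C)):
  <chi_4*chi_4, chi_0> = (1/6)[1*(1)*conj(1) + 1*(exp(2*I*pi/3))*conj(1) + 1*(exp(-2*I*pi/3))*conj(1) + 1*(1)*conj(1) + 1*(exp(2*I*pi/3))*conj(1) + 1*(exp(-2*I*pi/3))*conj(1)]
      = (1/6)[(1) + (exp(2*I*pi/3)) + (exp(-2*I*pi/3)) + (1) + (exp(2*I*pi/3)) + (exp(-2*I*pi/3))] = 0/6 = 0
  <chi_4*chi_4, chi_1> = (1/6)[1*(1)*conj(1) + 1*(exp(2*I*pi/3))*conj(exp(I*pi/3)) + 1*(exp(-2*I*pi/3))*conj(exp(2*I*pi/3)) + 1*(1)*conj(-1) + 1*(exp(2*I*pi/3))*conj(exp(-2*I*pi/3)) + 1*(exp(-2*I*pi/3))*conj(exp(-I*pi/3))]
      = (1/6)[(1) + (exp(I*pi/3)) + (exp(2*I*pi/3)) + (-1) + (exp(-2*I*pi/3)) + (exp(-I*pi/3))] = 0/6 = 0
  <chi_4*chi_4, chi_2> = (1/6)[1*(1)*conj(1) + 1*(exp(2*I*pi/3))*conj(exp(2*I*pi/3)) + 1*(exp(-2*I*pi/3))*conj(exp(-2*I*pi/3)) + 1*(1)*conj(1) + 1*(exp(2*I*pi/3))*conj(exp(2*I*pi/3)) + 1*(exp(-2*I*pi/3))*conj(exp(-2*I*pi/3))]
      = (1/6)[(1) + (1) + (1) + (1) + (1) + (1)] = 6/6 = 1
  <chi_4*chi_4, chi_3> = (1/6)[1*(1)*conj(1) + 1*(exp(2*I*pi/3))*conj(-1) + 1*(exp(-2*I*pi/3))*conj(1) + 1*(1)*conj(-1) + 1*(exp(2*I*pi/3))*conj(1) + 1*(exp(-2*I*pi/3))*conj(-1)]
      = (1/6)[(1) + (-exp(2*I*pi/3)) + (exp(-2*I*pi/3)) + (-1) + (exp(2*I*pi/3)) + (-exp(-2*I*pi/3))] = 0/6 = 0
  <chi_4*chi_4, chi_4> = (1/6)[1*(1)*conj(1) + 1*(exp(2*I*pi/3))*conj(exp(-2*I*pi/3)) + 1*(exp(-2*I*pi/3))*conj(exp(2*I*pi/3)) + 1*(1)*conj(1) + 1*(exp(2*I*pi/3))*conj(exp(-2*I*pi/3)) + 1*(exp(-2*I*pi/3))*conj(exp(2*I*pi/3))]
      = (1/6)[(1) + (exp(-2*I*pi/3)) + (exp(2*I*pi/3)) + (1) + (exp(-2*I*pi/3)) + (exp(2*I*pi/3))] = 0/6 = 0
  <chi_4*chi_4, chi_5> = (1/6)[1*(1)*conj(1) + 1*(exp(2*I*pi/3))*conj(exp(-I*pi/3)) + 1*(exp(-2*I*pi/3))*conj(exp(-2*I*pi/3)) + 1*(1)*conj(-1) + 1*(exp(2*I*pi/3))*conj(exp(2*I*pi/3)) + 1*(exp(-2*I*pi/3))*conj(exp(I*pi/3))]
      = (1/6)[(1) + (-1) + (1) + (-1) + (1) + (-1)] = 0/6 = 0
(Exp terms are combined using exp(i*s)*conj(exp(i*t)) = exp(i*(s-t)), and sums of them are collapsed using the identity that for every m > 1 the m distinct m-th roots of unity sum to 0, e.g. 1 + exp(2*I*pi/3) + exp(-2*I*pi/3) = 0.)
Hence the multiplicities are chi_2: 1. Dimension check: dim(chi_4)*dim(chi_4) = 1*1 = 1 and sum (mult * dim) = 1*1 = 1.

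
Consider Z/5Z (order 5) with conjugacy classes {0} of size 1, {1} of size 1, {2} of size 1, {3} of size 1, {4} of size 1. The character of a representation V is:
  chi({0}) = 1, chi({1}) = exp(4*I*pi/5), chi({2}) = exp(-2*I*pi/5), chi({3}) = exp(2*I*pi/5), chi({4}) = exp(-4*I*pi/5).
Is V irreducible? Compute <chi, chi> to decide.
Irreducible: <chi, chi> = 1.

Proof sketch: <chi, chi> = (1/|G|) sum_C |C| * |chi(C)|^2 = (1/5)[1*|1|^2 + 1*|exp(4*I*pi/5)|^2 + 1*|exp(-2*I*pi/5)|^2 + 1*|exp(2*I*pi/5)|^2 + 1*|exp(-4*I*pi/5)|^2]
  = (1/5)[(1) + (1) + (1) + (1) + (1)] = 5/5 = 1.
(Exp terms are combined using exp(i*s)*conj(exp(i*t)) = exp(i*(s-t)), and sums of them are collapsed using the identity that for every m > 1 the m distinct m-th roots of unity sum to 0, e.g. 1 + exp(2*I*pi/3) + exp(-2*I*pi/3) = 0.)
A character is irreducible iff <chi, chi> = 1, so this representation is irreducible.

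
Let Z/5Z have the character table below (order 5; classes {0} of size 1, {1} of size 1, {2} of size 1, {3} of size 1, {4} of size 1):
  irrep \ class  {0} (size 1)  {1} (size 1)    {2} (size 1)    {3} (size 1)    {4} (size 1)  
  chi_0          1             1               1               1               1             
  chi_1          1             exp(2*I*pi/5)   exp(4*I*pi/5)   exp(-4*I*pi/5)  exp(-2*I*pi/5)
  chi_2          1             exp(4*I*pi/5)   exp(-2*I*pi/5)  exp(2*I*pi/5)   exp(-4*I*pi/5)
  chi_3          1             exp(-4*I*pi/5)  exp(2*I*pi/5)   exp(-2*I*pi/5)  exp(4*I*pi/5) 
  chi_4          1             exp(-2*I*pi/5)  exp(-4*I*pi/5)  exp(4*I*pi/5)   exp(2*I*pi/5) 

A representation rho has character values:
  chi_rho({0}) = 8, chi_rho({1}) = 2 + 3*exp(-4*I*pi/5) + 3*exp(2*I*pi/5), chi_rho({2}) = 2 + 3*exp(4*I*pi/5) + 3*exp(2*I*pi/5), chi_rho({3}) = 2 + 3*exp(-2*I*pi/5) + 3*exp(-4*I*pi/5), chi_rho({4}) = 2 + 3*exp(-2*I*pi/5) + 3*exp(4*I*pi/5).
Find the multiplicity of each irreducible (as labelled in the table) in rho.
Multiplicities: chi_0: 2, chi_1: 3, chi_2: 0, chi_3: 3, chi_4: 0.

Why: Use <chi_rho, chi> = (1/|G|) sum_C |C| * chi_rho(C) * conj(chi(C)) with |G| = 5 for each irreducible chi in the table:
  <chi_rho, chi_0> = (1/5)[1*(8)*conj(1) + 1*(2 + 3*exp(-4*I*pi/5) + 3*exp(2*I*pi/5))*conj(1) + 1*(2 + 3*exp(4*I*pi/5) + 3*exp(2*I*pi/5))*conj(1) + 1*(2 + 3*exp(-2*I*pi/5) + 3*exp(-4*I*pi/5))*conj(1) + 1*(2 + 3*exp(-2*I*pi/5) + 3*exp(4*I*pi/5))*conj(1)]
      = (1/5)[(8) + (2 + 3*exp(-4*I*pi/5) + 3*exp(2*I*pi/5)) + (2 + 3*exp(4*I*pi/5) + 3*exp(2*I*pi/5)) + (2 + 3*exp(-2*I*pi/5) + 3*exp(-4*I*pi/5)) + (2 + 3*exp(-2*I*pi/5) + 3*exp(4*I*pi/5))] = 10/5 = 2
  <chi_rho, chi_1> = (1/5)[1*(8)*conj(1) + 1*(2 + 3*exp(-4*I*pi/5) + 3*exp(2*I*pi/5))*conj(exp(2*I*pi/5)) + 1*(2 + 3*exp(4*I*pi/5) + 3*exp(2*I*pi/5))*conj(exp(4*I*pi/5)) + 1*(2 + 3*exp(-2*I*pi/5) + 3*exp(-4*I*pi/5))*conj(exp(-4*I*pi/5)) + 1*(2 + 3*exp(-2*I*pi/5) + 3*exp(4*I*pi/5))*conj(exp(-2*I*pi/5))]
      = (1/5)[(8) + (3 + 2*exp(-2*I*pi/5) + 3*exp(4*I*pi/5)) + (3 + 3*exp(-2*I*pi/5) + 2*exp(-4*I*pi/5)) + (3 + 2*exp(4*I*pi/5) + 3*exp(2*I*pi/5)) + (3 + 3*exp(-4*I*pi/5) + 2*exp(2*I*pi/5))] = 15/5 = 3
  <chi_rho, chi_2> = (1/5)[1*(8)*conj(1) + 1*(2 + 3*exp(-4*I*pi/5) + 3*exp(2*I*pi/5))*conj(exp(4*I*pi/5)) + 1*(2 + 3*exp(4*I*pi/5) + 3*exp(2*I*pi/5))*conj(exp(-2*I*pi/5)) + 1*(2 + 3*exp(-2*I*pi/5) + 3*exp(-4*I*pi/5))*conj(exp(2*I*pi/5)) + 1*(2 + 3*exp(-2*I*pi/5) + 3*exp(4*I*pi/5))*conj(exp(-4*I*pi/5))]
      = (1/5)[(8) + (3*exp(-2*I*pi/5) + 2*exp(-4*I*pi/5) + 3*exp(2*I*pi/5)) + (3*exp(-4*I*pi/5) + 3*exp(4*I*pi/5) + 2*exp(2*I*pi/5)) + (2*exp(-2*I*pi/5) + 3*exp(-4*I*pi/5) + 3*exp(4*I*pi/5)) + (3*exp(-2*I*pi/5) + 2*exp(4*I*pi/5) + 3*exp(2*I*pi/5))] = 0/5 = 0
  <chi_rho, chi_3> = (1/5)[1*(8)*conj(1) + 1*(2 + 3*exp(-4*I*pi/5) + 3*exp(2*I*pi/5))*conj(exp(-4*I*pi/5)) + 1*(2 + 3*exp(4*I*pi/5) + 3*exp(2*I*pi/5))*conj(exp(2*I*pi/5)) + 1*(2 + 3*exp(-2*I*pi/5) + 3*exp(-4*I*pi/5))*conj(exp(-2*I*pi/5)) + 1*(2 + 3*exp(-2*I*pi/5) + 3*exp(4*I*pi/5))*conj(exp(4*I*pi/5))]
      = (1/5)[(8) + (3 + 3*exp(-4*I*pi/5) + 2*exp(4*I*pi/5)) + (3 + 2*exp(-2*I*pi/5) + 3*exp(2*I*pi/5)) + (3 + 3*exp(-2*I*pi/5) + 2*exp(2*I*pi/5)) + (3 + 2*exp(-4*I*pi/5) + 3*exp(4*I*pi/5))] = 15/5 = 3
  <chi_rho, chi_4> = (1/5)[1*(8)*conj(1) + 1*(2 + 3*exp(-4*I*pi/5) + 3*exp(2*I*pi/5))*conj(exp(-2*I*pi/5)) + 1*(2 + 3*exp(4*I*pi/5) + 3*exp(2*I*pi/5))*conj(exp(-4*I*pi/5)) + 1*(2 + 3*exp(-2*I*pi/5) + 3*exp(-4*I*pi/5))*conj(exp(4*I*pi/5)) + 1*(2 + 3*exp(-2*I*pi/5) + 3*exp(4*I*pi/5))*conj(exp(2*I*pi/5))]
      = (1/5)[(8) + (3*exp(-2*I*pi/5) + 3*exp(4*I*pi/5) + 2*exp(2*I*pi/5)) + (3*exp(-2*I*pi/5) + 3*exp(-4*I*pi/5) + 2*exp(4*I*pi/5)) + (2*exp(-4*I*pi/5) + 3*exp(4*I*pi/5) + 3*exp(2*I*pi/5)) + (2*exp(-2*I*pi/5) + 3*exp(-4*I*pi/5) + 3*exp(2*I*pi/5))] = 0/5 = 0
(Exp terms are combined using exp(i*s)*conj(exp(i*t)) = exp(i*(s-t)), and sums of them are collapsed using the identity that for every m > 1 the m distinct m-th roots of unity sum to 0, e.g. 1 + exp(2*I*pi/3) + exp(-2*I*pi/3) = 0.)
Dimension check: dim(rho) = sum (mult * dim) = 2*1 + 3*1 + 0*1 + 3*1 + 0*1 = 8 = chi_rho(e) = 8.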